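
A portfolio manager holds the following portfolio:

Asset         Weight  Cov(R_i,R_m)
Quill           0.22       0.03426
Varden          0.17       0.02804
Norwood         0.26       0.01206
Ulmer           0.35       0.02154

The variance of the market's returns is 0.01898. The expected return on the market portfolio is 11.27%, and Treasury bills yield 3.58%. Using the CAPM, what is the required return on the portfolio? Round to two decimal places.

12.89%

β_Quill = 0.03426 / 0.01898 = 1.8051
β_Varden = 0.02804 / 0.01898 = 1.4773
β_Norwood = 0.01206 / 0.01898 = 0.6354
β_Ulmer = 0.02154 / 0.01898 = 1.1349
β_P = Σ w_i β_i = 0.22×1.8051 + 0.17×1.4773 + 0.26×0.6354 + 0.35×1.1349 = 1.2107
MRP = 11.27% − 3.58% = 7.69%
E(R_P) = R_f + β_P × MRP = 3.58% + 1.2107 × 7.69% = 12.89%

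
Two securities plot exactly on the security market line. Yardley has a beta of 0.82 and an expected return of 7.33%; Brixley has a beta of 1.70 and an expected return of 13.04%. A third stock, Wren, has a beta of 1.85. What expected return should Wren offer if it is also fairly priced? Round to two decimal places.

MRP (SML slope) = (13.04% − 7.33%) / (1.70 − 0.82) = 5.71% / 0.88 = 6.4886%
R_f (intercept) = 7.33% − 0.82 × 6.4886% = 2.0093%
E(R_Wren) = R_f + β × MRP = 2.0093% + 1.85 × 6.4886% = 14.01%

14.01%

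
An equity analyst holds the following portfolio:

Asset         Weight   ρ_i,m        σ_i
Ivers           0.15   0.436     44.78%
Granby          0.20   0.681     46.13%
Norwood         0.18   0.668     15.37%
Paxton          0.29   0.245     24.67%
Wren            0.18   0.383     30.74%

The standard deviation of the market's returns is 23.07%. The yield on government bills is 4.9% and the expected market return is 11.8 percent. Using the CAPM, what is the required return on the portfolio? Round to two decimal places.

β_Ivers = 0.436 × 44.78% / 23.07% = 0.8463
β_Granby = 0.681 × 46.13% / 23.07% = 1.3617
β_Norwood = 0.668 × 15.37% / 23.07% = 0.4450
β_Paxton = 0.245 × 24.67% / 23.07% = 0.2620
β_Wren = 0.383 × 30.74% / 23.07% = 0.5103
β_P = Σ w_i β_i = 0.15×0.8463 + 0.20×1.3617 + 0.18×0.4450 + 0.29×0.2620 + 0.18×0.5103 = 0.6472
MRP = 11.8% − 4.9% = 6.90%
E(R_P) = R_f + β_P × MRP = 4.9% + 0.6472 × 6.9% = 9.37%

9.37%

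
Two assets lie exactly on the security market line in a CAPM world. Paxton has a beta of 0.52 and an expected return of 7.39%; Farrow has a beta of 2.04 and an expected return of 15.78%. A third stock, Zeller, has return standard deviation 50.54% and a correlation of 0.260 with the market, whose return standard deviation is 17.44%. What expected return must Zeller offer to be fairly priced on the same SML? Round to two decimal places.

8.68%

MRP = (15.78% − 7.39%) / (2.04 − 0.52) = 5.5197%
R_f = 7.39% − 0.52 × 5.5197% = 4.5198%
β_Zeller = ρ·σ_i/σ_m = 0.260 × 50.54 / 17.44 = 0.7535
E(R_Zeller) = R_f + β × MRP = 4.5198% + 0.7535 × 5.5197% = 8.68%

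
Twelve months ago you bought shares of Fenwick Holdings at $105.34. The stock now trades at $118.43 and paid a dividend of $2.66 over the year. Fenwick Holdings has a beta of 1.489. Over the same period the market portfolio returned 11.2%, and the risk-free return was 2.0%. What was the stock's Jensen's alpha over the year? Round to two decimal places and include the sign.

Realised HPR = (P1 + D1 − P0) / P0 = (118.43 + 2.66 − 105.34) / 105.34 = 15.75 / 105.34 = 14.9516%
MRP = 11.2% − 2.0% = 9.20%
CAPM required = R_f + β·MRP = 2.0% + 1.489 × 9.2% = 15.6988%
α = realised − required = 14.9516% − 15.6988% = -0.75%

-0.75%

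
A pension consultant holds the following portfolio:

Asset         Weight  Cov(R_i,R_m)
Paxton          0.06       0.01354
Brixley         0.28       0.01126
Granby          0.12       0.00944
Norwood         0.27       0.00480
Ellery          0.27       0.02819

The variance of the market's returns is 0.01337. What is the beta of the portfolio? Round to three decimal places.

1.048

β_Paxton = 0.01354 / 0.01337 = 1.0127
β_Brixley = 0.01126 / 0.01337 = 0.8422
β_Granby = 0.00944 / 0.01337 = 0.7061
β_Norwood = 0.00480 / 0.01337 = 0.3590
β_Ellery = 0.02819 / 0.01337 = 2.1085
β_P = Σ w_i β_i = 0.06×1.0127 + 0.28×0.8422 + 0.12×0.7061 + 0.27×0.3590 + 0.27×2.1085 = 1.0475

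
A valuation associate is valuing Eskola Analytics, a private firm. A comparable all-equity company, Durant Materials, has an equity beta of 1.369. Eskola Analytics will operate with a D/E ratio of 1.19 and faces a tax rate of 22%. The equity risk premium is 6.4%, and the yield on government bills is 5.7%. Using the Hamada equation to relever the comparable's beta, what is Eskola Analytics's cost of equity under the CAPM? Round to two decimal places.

22.59%

β_L = β_U × [1 + (1 − t)(D/E)] = 1.369 × [1 + (1 − 0.22) × 1.19]
    = 1.369 × [1 + 0.78 × 1.19] = 1.369 × 1.9282 = 2.6397
E(R) = R_f + β_L × MRP = 5.7% + 2.6397 × 6.4% = 22.59%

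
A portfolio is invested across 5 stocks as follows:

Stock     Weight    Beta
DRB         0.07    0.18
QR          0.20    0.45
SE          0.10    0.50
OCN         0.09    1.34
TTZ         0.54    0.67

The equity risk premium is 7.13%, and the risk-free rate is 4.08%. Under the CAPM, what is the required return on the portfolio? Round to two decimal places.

8.61%

β_P = Σ w_i β_i = 0.07×0.18 + 0.20×0.45 + 0.10×0.50 + 0.09×1.34 + 0.54×0.67 = 0.6350
E(R_P) = R_f + β_P × MRP = 4.08% + 0.6350 × 7.13% = 8.61%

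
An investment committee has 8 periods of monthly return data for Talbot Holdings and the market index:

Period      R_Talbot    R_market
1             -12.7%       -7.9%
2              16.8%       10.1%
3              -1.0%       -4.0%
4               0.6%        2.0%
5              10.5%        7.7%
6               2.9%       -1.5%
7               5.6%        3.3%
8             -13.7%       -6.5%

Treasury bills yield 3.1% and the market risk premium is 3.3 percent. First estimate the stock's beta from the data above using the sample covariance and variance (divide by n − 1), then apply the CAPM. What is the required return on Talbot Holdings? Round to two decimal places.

Mean R_i = (-12.7 + 16.8 − 1.0 + 0.6 + 10.5 + 2.9 + 5.6 − 13.7) / 8 = 1.1250%
Mean R_m = (-7.9 + 10.1 − 4.0 + 2.0 + 7.7 − 1.5 + 3.3 − 6.5) / 8 = 0.4000%
Σ(R_i − R̄_i)(R_m − R̄_m) = 455.6400  ⇒  Cov = 455.6400 / 7 = 65.0914
Σ(R_m − R̄_m)² = 297.8200  ⇒  Var(R_m) = 297.8200 / 7 = 42.5457
β = Cov / Var(R_m) = 65.0914 / 42.5457 = 1.5299
E(R) = R_f + β × MRP = 3.1% + 1.5299 × 3.3% = 8.15%

8.15%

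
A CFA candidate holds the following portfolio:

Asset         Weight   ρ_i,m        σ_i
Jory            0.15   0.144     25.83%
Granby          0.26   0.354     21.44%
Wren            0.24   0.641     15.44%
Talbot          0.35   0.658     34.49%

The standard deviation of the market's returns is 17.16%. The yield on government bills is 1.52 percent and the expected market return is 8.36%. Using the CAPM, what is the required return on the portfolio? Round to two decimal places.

6.64%

β_Jory = 0.144 × 25.83% / 17.16% = 0.2168
β_Granby = 0.354 × 21.44% / 17.16% = 0.4423
β_Wren = 0.641 × 15.44% / 17.16% = 0.5768
β_Talbot = 0.658 × 34.49% / 17.16% = 1.3225
β_P = Σ w_i β_i = 0.15×0.2168 + 0.26×0.4423 + 0.24×0.5768 + 0.35×1.3225 = 0.7488
MRP = 8.36% − 1.52% = 6.84%
E(R_P) = R_f + β_P × MRP = 1.52% + 0.7488 × 6.84% = 6.64%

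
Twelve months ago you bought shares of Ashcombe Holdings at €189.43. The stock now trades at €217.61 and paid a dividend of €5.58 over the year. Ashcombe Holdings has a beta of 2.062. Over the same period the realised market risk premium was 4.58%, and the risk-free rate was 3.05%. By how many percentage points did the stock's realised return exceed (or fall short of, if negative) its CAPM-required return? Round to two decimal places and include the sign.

Realised HPR = (P1 + D1 − P0) / P0 = (217.61 + 5.58 − 189.43) / 189.43 = 33.76 / 189.43 = 17.8219%
CAPM required = R_f + β·MRP = 3.05% + 2.062 × 4.58% = 12.49396%
α = realised − required = 17.8219% − 12.49396% = +5.33%

+5.33%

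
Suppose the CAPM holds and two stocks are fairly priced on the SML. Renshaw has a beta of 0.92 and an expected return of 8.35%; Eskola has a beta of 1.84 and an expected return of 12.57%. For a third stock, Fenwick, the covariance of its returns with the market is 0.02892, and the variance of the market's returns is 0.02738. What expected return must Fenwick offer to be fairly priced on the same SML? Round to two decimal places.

MRP = (12.57% − 8.35%) / (1.84 − 0.92) = 4.5870%
R_f = 8.35% − 0.92 × 4.5870% = 4.1300%
β_Fenwick = Cov / Var(R_m) = 0.02892 / 0.02738 = 1.0562
E(R_Fenwick) = R_f + β × MRP = 4.1300% + 1.0562 × 4.5870% = 8.97%

8.97%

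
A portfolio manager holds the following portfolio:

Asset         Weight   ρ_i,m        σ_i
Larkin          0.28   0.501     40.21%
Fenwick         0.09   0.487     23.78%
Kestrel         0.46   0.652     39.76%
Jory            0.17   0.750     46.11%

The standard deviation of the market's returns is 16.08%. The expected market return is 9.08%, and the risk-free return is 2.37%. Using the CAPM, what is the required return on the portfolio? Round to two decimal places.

12.59%

β_Larkin = 0.501 × 40.21% / 16.08% = 1.2528
β_Fenwick = 0.487 × 23.78% / 16.08% = 0.7202
β_Kestrel = 0.652 × 39.76% / 16.08% = 1.6122
β_Jory = 0.750 × 46.11% / 16.08% = 2.1507
β_P = Σ w_i β_i = 0.28×1.2528 + 0.09×0.7202 + 0.46×1.6122 + 0.17×2.1507 = 1.5228
MRP = 9.08% − 2.37% = 6.71%
E(R_P) = R_f + β_P × MRP = 2.37% + 1.5228 × 6.71% = 12.59%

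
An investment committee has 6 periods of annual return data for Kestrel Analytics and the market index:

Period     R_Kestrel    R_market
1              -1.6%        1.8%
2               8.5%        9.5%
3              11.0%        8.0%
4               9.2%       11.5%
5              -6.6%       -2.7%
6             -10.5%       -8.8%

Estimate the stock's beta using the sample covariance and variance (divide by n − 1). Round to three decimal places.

Mean R_i = (-1.6 + 8.5 + 11.0 + 9.2 − 6.6 − 10.5) / 6 = 1.6667%
Mean R_m = (1.8 + 9.5 + 8.0 + 11.5 − 2.7 − 8.8) / 6 = 3.2167%
Σ(R_i − R̄_i)(R_m − R̄_m) = 349.7233  ⇒  Cov = 349.7233 / 5 = 69.9447
Σ(R_m − R̄_m)² = 312.3883  ⇒  Var(R_m) = 312.3883 / 5 = 62.4777
β = Cov / Var(R_m) = 69.9447 / 62.4777 = 1.1195

1.120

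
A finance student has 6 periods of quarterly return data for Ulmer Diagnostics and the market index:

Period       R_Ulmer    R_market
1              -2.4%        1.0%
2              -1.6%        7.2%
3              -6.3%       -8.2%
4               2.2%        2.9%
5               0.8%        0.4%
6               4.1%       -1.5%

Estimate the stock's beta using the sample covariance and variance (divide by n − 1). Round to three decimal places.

Mean R_i = (-2.4 − 1.6 − 6.3 + 2.2 + 0.8 + 4.1) / 6 = -0.5333%
Mean R_m = (1.0 + 7.2 − 8.2 + 2.9 + 0.4 − 1.5) / 6 = 0.3000%
Σ(R_i − R̄_i)(R_m − R̄_m) = 39.2500  ⇒  Cov = 39.2500 / 5 = 7.8500
Σ(R_m − R̄_m)² = 130.3600  ⇒  Var(R_m) = 130.3600 / 5 = 26.0720
β = Cov / Var(R_m) = 7.8500 / 26.0720 = 0.3011

0.301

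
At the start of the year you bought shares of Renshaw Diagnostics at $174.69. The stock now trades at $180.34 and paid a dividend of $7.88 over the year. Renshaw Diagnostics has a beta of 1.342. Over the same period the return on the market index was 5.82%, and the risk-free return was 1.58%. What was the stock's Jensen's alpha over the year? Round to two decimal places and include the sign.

+0.48%

Realised HPR = (P1 + D1 − P0) / P0 = (180.34 + 7.88 − 174.69) / 174.69 = 13.53 / 174.69 = 7.7451%
MRP = 5.82% − 1.58% = 4.24%
CAPM required = R_f + β·MRP = 1.58% + 1.342 × 4.24% = 7.27008%
α = realised − required = 7.7451% − 7.27008% = +0.48%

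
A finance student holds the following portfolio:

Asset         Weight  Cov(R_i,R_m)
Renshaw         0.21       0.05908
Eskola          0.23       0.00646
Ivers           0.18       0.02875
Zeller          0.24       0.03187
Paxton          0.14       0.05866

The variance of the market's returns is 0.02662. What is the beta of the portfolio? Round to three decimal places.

β_Renshaw = 0.05908 / 0.02662 = 2.2194
β_Eskola = 0.00646 / 0.02662 = 0.2427
β_Ivers = 0.02875 / 0.02662 = 1.0800
β_Zeller = 0.03187 / 0.02662 = 1.1972
β_Paxton = 0.05866 / 0.02662 = 2.2036
β_P = Σ w_i β_i = 0.21×2.2194 + 0.23×0.2427 + 0.18×1.0800 + 0.24×1.1972 + 0.14×2.2036 = 1.3121

1.312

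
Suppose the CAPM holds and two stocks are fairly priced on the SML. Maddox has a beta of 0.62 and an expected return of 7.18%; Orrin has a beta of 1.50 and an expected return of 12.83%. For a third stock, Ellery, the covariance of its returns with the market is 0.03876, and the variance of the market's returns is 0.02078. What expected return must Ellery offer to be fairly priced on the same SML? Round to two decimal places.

MRP = (12.83% − 7.18%) / (1.50 − 0.62) = 6.4205%
R_f = 7.18% − 0.62 × 6.4205% = 3.1993%
β_Ellery = Cov / Var(R_m) = 0.03876 / 0.02078 = 1.8653
E(R_Ellery) = R_f + β × MRP = 3.1993% + 1.8653 × 6.4205% = 15.18%

15.18%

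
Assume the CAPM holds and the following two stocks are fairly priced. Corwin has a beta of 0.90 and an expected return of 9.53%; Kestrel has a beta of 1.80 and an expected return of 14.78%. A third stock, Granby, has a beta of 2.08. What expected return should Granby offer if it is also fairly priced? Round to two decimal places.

16.41%

MRP (SML slope) = (14.78% − 9.53%) / (1.80 − 0.90) = 5.25% / 0.90 = 5.8333%
R_f (intercept) = 9.53% − 0.90 × 5.8333% = 4.2800%
E(R_Granby) = R_f + β × MRP = 4.2800% + 2.08 × 5.8333% = 16.41%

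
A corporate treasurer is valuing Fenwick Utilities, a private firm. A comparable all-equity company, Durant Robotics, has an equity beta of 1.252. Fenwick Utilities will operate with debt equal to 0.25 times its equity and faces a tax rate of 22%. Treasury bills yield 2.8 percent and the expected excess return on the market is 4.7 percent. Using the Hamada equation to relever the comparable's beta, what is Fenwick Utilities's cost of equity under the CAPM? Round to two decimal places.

9.83%

β_L = β_U × [1 + (1 − t)(D/E)] = 1.252 × [1 + (1 − 0.22) × 0.25]
    = 1.252 × [1 + 0.78 × 0.25] = 1.252 × 1.1950 = 1.4961
E(R) = R_f + β_L × MRP = 2.8% + 1.4961 × 4.7% = 9.83%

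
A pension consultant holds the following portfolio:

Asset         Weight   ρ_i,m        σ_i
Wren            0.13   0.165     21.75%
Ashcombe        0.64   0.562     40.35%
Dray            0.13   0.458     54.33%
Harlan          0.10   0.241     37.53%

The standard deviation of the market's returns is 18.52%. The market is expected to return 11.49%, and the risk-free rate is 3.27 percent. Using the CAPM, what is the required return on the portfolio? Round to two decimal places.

11.76%

β_Wren = 0.165 × 21.75% / 18.52% = 0.1938
β_Ashcombe = 0.562 × 40.35% / 18.52% = 1.2244
β_Dray = 0.458 × 54.33% / 18.52% = 1.3436
β_Harlan = 0.241 × 37.53% / 18.52% = 0.4884
β_P = Σ w_i β_i = 0.13×0.1938 + 0.64×1.2244 + 0.13×1.3436 + 0.10×0.4884 = 1.0323
MRP = 11.49% − 3.27% = 8.22%
E(R_P) = R_f + β_P × MRP = 3.27% + 1.0323 × 8.22% = 11.76%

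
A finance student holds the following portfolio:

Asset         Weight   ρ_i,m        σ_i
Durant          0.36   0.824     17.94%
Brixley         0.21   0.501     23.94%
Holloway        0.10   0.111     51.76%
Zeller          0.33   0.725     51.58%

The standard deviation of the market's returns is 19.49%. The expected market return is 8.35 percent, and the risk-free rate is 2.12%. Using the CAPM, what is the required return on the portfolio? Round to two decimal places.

8.75%

β_Durant = 0.824 × 17.94% / 19.49% = 0.7585
β_Brixley = 0.501 × 23.94% / 19.49% = 0.6154
β_Holloway = 0.111 × 51.76% / 19.49% = 0.2948
β_Zeller = 0.725 × 51.58% / 19.49% = 1.9187
β_P = Σ w_i β_i = 0.36×0.7585 + 0.21×0.6154 + 0.10×0.2948 + 0.33×1.9187 = 1.0649
MRP = 8.35% − 2.12% = 6.23%
E(R_P) = R_f + β_P × MRP = 2.12% + 1.0649 × 6.23% = 8.75%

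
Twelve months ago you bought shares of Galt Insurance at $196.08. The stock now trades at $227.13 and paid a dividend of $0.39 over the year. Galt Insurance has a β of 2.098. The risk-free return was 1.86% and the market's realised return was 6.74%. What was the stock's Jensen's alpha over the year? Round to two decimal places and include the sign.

Realised HPR = (P1 + D1 − P0) / P0 = (227.13 + 0.39 − 196.08) / 196.08 = 31.44 / 196.08 = 16.0343%
MRP = 6.74% − 1.86% = 4.88%
CAPM required = R_f + β·MRP = 1.86% + 2.098 × 4.88% = 12.09824%
α = realised − required = 16.0343% − 12.09824% = +3.94%

+3.94%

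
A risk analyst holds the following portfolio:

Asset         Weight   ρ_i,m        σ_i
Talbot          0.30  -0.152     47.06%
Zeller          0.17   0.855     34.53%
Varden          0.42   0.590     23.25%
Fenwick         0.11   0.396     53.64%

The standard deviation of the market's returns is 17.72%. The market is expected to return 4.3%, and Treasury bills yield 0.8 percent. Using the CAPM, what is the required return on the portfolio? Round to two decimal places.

2.97%

β_Talbot = -0.152 × 47.06% / 17.72% = -0.4037
β_Zeller = 0.855 × 34.53% / 17.72% = 1.6661
β_Varden = 0.590 × 23.25% / 17.72% = 0.7741
β_Fenwick = 0.396 × 53.64% / 17.72% = 1.1987
β_P = Σ w_i β_i = 0.30×-0.4037 + 0.17×1.6661 + 0.42×0.7741 + 0.11×1.1987 = 0.6191
MRP = 4.3% − 0.8% = 3.50%
E(R_P) = R_f + β_P × MRP = 0.8% + 0.6191 × 3.5% = 2.97%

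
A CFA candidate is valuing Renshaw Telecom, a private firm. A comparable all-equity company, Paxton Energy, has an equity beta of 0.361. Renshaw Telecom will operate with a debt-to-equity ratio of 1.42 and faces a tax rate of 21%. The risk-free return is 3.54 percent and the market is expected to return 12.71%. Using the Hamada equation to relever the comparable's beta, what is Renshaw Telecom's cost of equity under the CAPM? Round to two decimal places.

β_L = β_U × [1 + (1 − t)(D/E)] = 0.361 × [1 + (1 − 0.21) × 1.42]
    = 0.361 × [1 + 0.79 × 1.42] = 0.361 × 2.1218 = 0.7660
MRP = 12.71% − 3.54% = 9.17%
E(R) = R_f + β_L × MRP = 3.54% + 0.7660 × 9.17% = 10.56%

10.56%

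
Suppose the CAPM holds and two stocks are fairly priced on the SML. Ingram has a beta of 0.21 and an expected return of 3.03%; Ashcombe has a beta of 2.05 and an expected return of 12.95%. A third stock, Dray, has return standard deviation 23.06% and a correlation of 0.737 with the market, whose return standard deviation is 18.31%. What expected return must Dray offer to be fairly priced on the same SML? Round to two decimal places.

6.90%

MRP = (12.95% − 3.03%) / (2.05 − 0.21) = 5.3913%
R_f = 3.03% − 0.21 × 5.3913% = 1.8978%
β_Dray = ρ·σ_i/σ_m = 0.737 × 23.06 / 18.31 = 0.9282
E(R_Dray) = R_f + β × MRP = 1.8978% + 0.9282 × 5.3913% = 6.90%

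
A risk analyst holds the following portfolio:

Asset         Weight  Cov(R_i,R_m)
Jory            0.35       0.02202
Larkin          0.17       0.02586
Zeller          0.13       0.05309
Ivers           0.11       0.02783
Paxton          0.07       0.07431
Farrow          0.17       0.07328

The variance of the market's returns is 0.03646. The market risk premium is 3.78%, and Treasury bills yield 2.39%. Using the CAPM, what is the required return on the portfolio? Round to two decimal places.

6.51%

β_Jory = 0.02202 / 0.03646 = 0.6039
β_Larkin = 0.02586 / 0.03646 = 0.7093
β_Zeller = 0.05309 / 0.03646 = 1.4561
β_Ivers = 0.02783 / 0.03646 = 0.7633
β_Paxton = 0.07431 / 0.03646 = 2.0381
β_Farrow = 0.07328 / 0.03646 = 2.0099
β_P = Σ w_i β_i = 0.35×0.6039 + 0.17×0.7093 + 0.13×1.4561 + 0.11×0.7633 + 0.07×2.0381 + 0.17×2.0099 = 1.0896
E(R_P) = R_f + β_P × MRP = 2.39% + 1.0896 × 3.78% = 6.51%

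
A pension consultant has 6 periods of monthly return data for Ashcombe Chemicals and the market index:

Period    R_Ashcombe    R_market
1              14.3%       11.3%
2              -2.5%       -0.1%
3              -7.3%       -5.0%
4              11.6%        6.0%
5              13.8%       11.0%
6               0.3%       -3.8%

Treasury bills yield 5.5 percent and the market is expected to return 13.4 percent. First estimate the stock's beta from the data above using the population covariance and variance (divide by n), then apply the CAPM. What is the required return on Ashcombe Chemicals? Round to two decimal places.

Mean R_i = (14.3 − 2.5 − 7.3 + 11.6 + 13.8 + 0.3) / 6 = 5.0333%
Mean R_m = (11.3 − 0.1 − 5.0 + 6.0 + 11.0 − 3.8) / 6 = 3.2333%
Σ(R_i − R̄_i)(R_m − R̄_m) = 320.9533  ⇒  Cov = 320.9533 / 6 = 53.4922
Σ(R_m − R̄_m)² = 261.4133  ⇒  Var(R_m) = 261.4133 / 6 = 43.5689
β = Cov / Var(R_m) = 53.4922 / 43.5689 = 1.2278
MRP = 13.4% − 5.5% = 7.90%
E(R) = R_f + β × MRP = 5.5% + 1.2278 × 7.9% = 15.20%

15.20%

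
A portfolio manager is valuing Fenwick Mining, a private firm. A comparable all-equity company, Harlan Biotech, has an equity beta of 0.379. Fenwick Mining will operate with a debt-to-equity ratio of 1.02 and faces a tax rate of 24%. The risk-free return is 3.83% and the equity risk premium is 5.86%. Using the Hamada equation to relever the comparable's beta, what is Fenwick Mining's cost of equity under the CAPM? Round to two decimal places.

β_L = β_U × [1 + (1 − t)(D/E)] = 0.379 × [1 + (1 − 0.24) × 1.02]
    = 0.379 × [1 + 0.76 × 1.02] = 0.379 × 1.7752 = 0.6728
E(R) = R_f + β_L × MRP = 3.83% + 0.6728 × 5.86% = 7.77%

7.77%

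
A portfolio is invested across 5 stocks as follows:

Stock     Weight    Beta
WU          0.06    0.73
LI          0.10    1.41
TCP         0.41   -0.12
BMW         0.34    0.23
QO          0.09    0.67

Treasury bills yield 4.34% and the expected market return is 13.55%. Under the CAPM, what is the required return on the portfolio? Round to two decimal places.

6.86%

β_P = Σ w_i β_i = 0.06×0.73 + 0.10×1.41 + 0.41×-0.12 + 0.34×0.23 + 0.09×0.67 = 0.2741
MRP = 13.55% − 4.34% = 9.21%
E(R_P) = R_f + β_P × MRP = 4.34% + 0.2741 × 9.21% = 6.86%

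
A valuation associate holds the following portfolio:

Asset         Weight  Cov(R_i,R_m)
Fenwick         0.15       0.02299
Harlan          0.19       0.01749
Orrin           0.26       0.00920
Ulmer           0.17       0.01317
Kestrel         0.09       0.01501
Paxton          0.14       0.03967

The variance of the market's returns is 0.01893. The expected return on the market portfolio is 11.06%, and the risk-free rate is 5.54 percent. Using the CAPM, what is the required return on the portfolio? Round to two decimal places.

β_Fenwick = 0.02299 / 0.01893 = 1.2145
β_Harlan = 0.01749 / 0.01893 = 0.9239
β_Orrin = 0.00920 / 0.01893 = 0.4860
β_Ulmer = 0.01317 / 0.01893 = 0.6957
β_Kestrel = 0.01501 / 0.01893 = 0.7929
β_Paxton = 0.03967 / 0.01893 = 2.0956
β_P = Σ w_i β_i = 0.15×1.2145 + 0.19×0.9239 + 0.26×0.4860 + 0.17×0.6957 + 0.09×0.7929 + 0.14×2.0956 = 0.9671
MRP = 11.06% − 5.54% = 5.52%
E(R_P) = R_f + β_P × MRP = 5.54% + 0.9671 × 5.52% = 10.88%

10.88%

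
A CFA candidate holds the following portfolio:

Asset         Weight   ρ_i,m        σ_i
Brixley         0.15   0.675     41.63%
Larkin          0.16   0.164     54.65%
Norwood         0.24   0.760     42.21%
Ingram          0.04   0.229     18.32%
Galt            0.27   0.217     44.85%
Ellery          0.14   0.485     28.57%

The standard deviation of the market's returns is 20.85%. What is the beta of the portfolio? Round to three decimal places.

0.867

β_Brixley = 0.675 × 41.63% / 20.85% = 1.3477
β_Larkin = 0.164 × 54.65% / 20.85% = 0.4299
β_Norwood = 0.760 × 42.21% / 20.85% = 1.5386
β_Ingram = 0.229 × 18.32% / 20.85% = 0.2012
β_Galt = 0.217 × 44.85% / 20.85% = 0.4668
β_Ellery = 0.485 × 28.57% / 20.85% = 0.6646
β_P = Σ w_i β_i = 0.15×1.3477 + 0.16×0.4299 + 0.24×1.5386 + 0.04×0.2012 + 0.27×0.4668 + 0.14×0.6646 = 0.8673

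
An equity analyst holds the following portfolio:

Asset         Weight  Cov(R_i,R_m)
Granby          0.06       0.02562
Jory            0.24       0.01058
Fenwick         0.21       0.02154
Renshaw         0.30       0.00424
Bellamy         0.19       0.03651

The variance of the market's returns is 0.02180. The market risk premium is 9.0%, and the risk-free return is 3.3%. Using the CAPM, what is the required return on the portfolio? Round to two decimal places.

10.24%

β_Granby = 0.02562 / 0.02180 = 1.1752
β_Jory = 0.01058 / 0.02180 = 0.4853
β_Fenwick = 0.02154 / 0.02180 = 0.9881
β_Renshaw = 0.00424 / 0.02180 = 0.1945
β_Bellamy = 0.03651 / 0.02180 = 1.6748
β_P = Σ w_i β_i = 0.06×1.1752 + 0.24×0.4853 + 0.21×0.9881 + 0.30×0.1945 + 0.19×1.6748 = 0.7710
E(R_P) = R_f + β_P × MRP = 3.3% + 0.7710 × 9.0% = 10.24%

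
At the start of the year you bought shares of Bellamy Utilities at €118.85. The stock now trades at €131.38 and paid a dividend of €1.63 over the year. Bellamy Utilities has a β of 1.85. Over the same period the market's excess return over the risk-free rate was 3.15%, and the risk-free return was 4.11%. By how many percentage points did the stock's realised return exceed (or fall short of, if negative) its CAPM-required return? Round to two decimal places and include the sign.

+1.98%

Realised HPR = (P1 + D1 − P0) / P0 = (131.38 + 1.63 − 118.85) / 118.85 = 14.16 / 118.85 = 11.9142%
CAPM required = R_f + β·MRP = 4.11% + 1.85 × 3.15% = 9.9375%
α = realised − required = 11.9142% − 9.9375% = +1.98%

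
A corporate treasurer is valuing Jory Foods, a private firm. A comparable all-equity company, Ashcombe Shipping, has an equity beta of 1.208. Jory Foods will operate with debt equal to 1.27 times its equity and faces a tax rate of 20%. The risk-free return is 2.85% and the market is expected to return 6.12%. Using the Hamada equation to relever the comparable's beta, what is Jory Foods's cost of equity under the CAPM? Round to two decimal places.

10.81%

β_L = β_U × [1 + (1 − t)(D/E)] = 1.208 × [1 + (1 − 0.20) × 1.27]
    = 1.208 × [1 + 0.80 × 1.27] = 1.208 × 2.0160 = 2.4353
MRP = 6.12% − 2.85% = 3.27%
E(R) = R_f + β_L × MRP = 2.85% + 2.4353 × 3.27% = 10.81%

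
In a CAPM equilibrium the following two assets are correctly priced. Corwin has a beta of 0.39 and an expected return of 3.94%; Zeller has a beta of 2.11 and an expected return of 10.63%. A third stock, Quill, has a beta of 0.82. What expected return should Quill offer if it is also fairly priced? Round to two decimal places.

5.61%

MRP (SML slope) = (10.63% − 3.94%) / (2.11 − 0.39) = 6.69% / 1.72 = 3.8895%
R_f (intercept) = 3.94% − 0.39 × 3.8895% = 2.4231%
E(R_Quill) = R_f + β × MRP = 2.4231% + 0.82 × 3.8895% = 5.61%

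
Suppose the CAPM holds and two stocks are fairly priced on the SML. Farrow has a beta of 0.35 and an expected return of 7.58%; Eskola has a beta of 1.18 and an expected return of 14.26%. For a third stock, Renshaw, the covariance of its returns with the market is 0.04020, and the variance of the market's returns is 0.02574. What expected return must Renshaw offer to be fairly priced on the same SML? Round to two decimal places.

MRP = (14.26% − 7.58%) / (1.18 − 0.35) = 8.0482%
R_f = 7.58% − 0.35 × 8.0482% = 4.7631%
β_Renshaw = Cov / Var(R_m) = 0.04020 / 0.02574 = 1.5618
E(R_Renshaw) = R_f + β × MRP = 4.7631% + 1.5618 × 8.0482% = 17.33%

17.33%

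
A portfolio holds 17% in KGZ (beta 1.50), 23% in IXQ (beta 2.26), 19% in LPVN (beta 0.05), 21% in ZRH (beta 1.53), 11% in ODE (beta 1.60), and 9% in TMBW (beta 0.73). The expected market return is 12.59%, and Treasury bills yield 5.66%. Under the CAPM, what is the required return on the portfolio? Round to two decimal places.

15.00%

β_P = Σ w_i β_i = 0.17×1.50 + 0.23×2.26 + 0.19×0.05 + 0.21×1.53 + 0.11×1.60 + 0.09×0.73 = 1.3473
MRP = 12.59% − 5.66% = 6.93%
E(R_P) = R_f + β_P × MRP = 5.66% + 1.3473 × 6.93% = 15.00%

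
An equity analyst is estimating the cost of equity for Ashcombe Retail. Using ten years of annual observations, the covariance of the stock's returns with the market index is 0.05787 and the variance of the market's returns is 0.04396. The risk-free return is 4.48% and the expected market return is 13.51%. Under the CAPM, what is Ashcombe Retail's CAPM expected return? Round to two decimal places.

16.37%

β = Cov(R_i, R_m) / Var(R_m) = 0.05787 / 0.04396 = 1.3164
MRP = 13.51% − 4.48% = 9.03%
E(R) = R_f + β × MRP = 4.48% + 1.3164 × 9.03% = 16.37%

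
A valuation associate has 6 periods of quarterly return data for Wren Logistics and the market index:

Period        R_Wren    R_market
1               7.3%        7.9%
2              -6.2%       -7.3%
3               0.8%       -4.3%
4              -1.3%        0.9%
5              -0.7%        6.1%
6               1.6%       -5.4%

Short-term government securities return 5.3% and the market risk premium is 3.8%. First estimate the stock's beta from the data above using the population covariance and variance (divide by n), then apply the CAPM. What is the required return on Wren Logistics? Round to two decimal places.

6.93%

Mean R_i = (7.3 − 6.2 + 0.8 − 1.3 − 0.7 + 1.6) / 6 = 0.2500%
Mean R_m = (7.9 − 7.3 − 4.3 + 0.9 + 6.1 − 5.4) / 6 = -0.3500%
Σ(R_i − R̄_i)(R_m − R̄_m) = 85.9350  ⇒  Cov = 85.9350 / 6 = 14.3225
Σ(R_m − R̄_m)² = 200.6350  ⇒  Var(R_m) = 200.6350 / 6 = 33.4392
β = Cov / Var(R_m) = 14.3225 / 33.4392 = 0.4283
E(R) = R_f + β × MRP = 5.3% + 0.4283 × 3.8% = 6.93%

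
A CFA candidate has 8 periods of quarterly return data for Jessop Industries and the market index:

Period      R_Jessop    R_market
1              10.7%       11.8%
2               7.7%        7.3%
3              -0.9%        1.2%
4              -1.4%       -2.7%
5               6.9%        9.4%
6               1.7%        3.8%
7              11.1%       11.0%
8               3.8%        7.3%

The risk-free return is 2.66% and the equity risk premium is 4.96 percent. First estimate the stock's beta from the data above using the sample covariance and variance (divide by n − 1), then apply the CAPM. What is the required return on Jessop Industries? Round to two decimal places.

7.24%

Mean R_i = (10.7 + 7.7 − 0.9 − 1.4 + 6.9 + 1.7 + 11.1 + 3.8) / 8 = 4.9500%
Mean R_m = (11.8 + 7.3 + 1.2 − 2.7 + 9.4 + 3.8 + 11.0 + 7.3) / 8 = 6.1375%
Σ(R_i − R̄_i)(R_m − R̄_m) = 163.2850  ⇒  Cov = 163.2850 / 7 = 23.3264
Σ(R_m − R̄_m)² = 176.9988  ⇒  Var(R_m) = 176.9988 / 7 = 25.2855
β = Cov / Var(R_m) = 23.3264 / 25.2855 = 0.9225
E(R) = R_f + β × MRP = 2.66% + 0.9225 × 4.96% = 7.24%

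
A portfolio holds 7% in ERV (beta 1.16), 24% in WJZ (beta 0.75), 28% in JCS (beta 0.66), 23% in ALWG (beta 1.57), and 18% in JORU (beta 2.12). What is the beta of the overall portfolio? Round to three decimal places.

β_P = Σ w_i β_i = 0.07×1.16 + 0.24×0.75 + 0.28×0.66 + 0.23×1.57 + 0.18×2.12 = 1.1887

1.189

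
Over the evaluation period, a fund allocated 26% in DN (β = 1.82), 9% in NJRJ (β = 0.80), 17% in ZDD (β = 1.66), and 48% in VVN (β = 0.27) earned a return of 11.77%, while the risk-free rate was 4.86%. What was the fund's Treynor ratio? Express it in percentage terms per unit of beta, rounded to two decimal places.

β_P = 0.26×1.82 + 0.09×0.80 + 0.17×1.66 + 0.48×0.27 = 0.9570
Treynor = (R_P − R_f) / β_P = (11.77% − 4.86%) / 0.9570 = 6.91% / 0.9570 = 7.22%

7.22%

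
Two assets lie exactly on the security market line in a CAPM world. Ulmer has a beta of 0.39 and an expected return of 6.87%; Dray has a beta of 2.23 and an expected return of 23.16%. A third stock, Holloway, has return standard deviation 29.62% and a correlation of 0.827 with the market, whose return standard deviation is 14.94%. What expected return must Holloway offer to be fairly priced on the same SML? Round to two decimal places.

17.93%

MRP = (23.16% − 6.87%) / (2.23 − 0.39) = 8.8533%
R_f = 6.87% − 0.39 × 8.8533% = 3.4172%
β_Holloway = ρ·σ_i/σ_m = 0.827 × 29.62 / 14.94 = 1.6396
E(R_Holloway) = R_f + β × MRP = 3.4172% + 1.6396 × 8.8533% = 17.93%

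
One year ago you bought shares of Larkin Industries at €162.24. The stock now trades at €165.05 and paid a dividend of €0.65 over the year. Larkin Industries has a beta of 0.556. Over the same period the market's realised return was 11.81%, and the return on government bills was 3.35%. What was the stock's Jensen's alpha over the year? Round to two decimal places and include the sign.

Realised HPR = (P1 + D1 − P0) / P0 = (165.05 + 0.65 − 162.24) / 162.24 = 3.46 / 162.24 = 2.1326%
MRP = 11.81% − 3.35% = 8.46%
CAPM required = R_f + β·MRP = 3.35% + 0.556 × 8.46% = 8.05376%
α = realised − required = 2.1326% − 8.05376% = -5.92%

-5.92%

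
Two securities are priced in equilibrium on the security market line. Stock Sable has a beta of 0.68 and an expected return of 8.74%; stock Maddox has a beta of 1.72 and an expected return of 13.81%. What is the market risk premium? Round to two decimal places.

4.88%

Both satisfy E(R) = R_f + β·MRP, so the slope of the SML is
MRP = (13.81% − 8.74%) / (1.72 − 0.68) = 5.07% / 1.04 = 4.8750%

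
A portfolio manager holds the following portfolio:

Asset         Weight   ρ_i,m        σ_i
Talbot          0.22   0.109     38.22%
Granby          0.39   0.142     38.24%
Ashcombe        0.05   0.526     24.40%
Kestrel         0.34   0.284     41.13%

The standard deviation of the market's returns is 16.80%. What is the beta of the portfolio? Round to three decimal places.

0.455

β_Talbot = 0.109 × 38.22% / 16.80% = 0.2480
β_Granby = 0.142 × 38.24% / 16.80% = 0.3232
β_Ashcombe = 0.526 × 24.40% / 16.80% = 0.7640
β_Kestrel = 0.284 × 41.13% / 16.80% = 0.6953
β_P = Σ w_i β_i = 0.22×0.2480 + 0.39×0.3232 + 0.05×0.7640 + 0.34×0.6953 = 0.4552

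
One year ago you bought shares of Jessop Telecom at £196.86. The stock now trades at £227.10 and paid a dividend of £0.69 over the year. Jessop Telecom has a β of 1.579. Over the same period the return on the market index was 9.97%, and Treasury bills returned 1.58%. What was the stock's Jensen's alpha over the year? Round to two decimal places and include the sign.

+0.88%

Realised HPR = (P1 + D1 − P0) / P0 = (227.10 + 0.69 − 196.86) / 196.86 = 30.93 / 196.86 = 15.7117%
MRP = 9.97% − 1.58% = 8.39%
CAPM required = R_f + β·MRP = 1.58% + 1.579 × 8.39% = 14.82781%
α = realised − required = 15.7117% − 14.82781% = +0.88%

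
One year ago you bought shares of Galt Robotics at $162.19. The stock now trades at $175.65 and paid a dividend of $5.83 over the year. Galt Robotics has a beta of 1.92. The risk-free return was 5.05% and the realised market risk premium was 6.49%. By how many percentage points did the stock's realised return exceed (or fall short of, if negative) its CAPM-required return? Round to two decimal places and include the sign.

-5.62%

Realised HPR = (P1 + D1 − P0) / P0 = (175.65 + 5.83 − 162.19) / 162.19 = 19.29 / 162.19 = 11.8935%
CAPM required = R_f + β·MRP = 5.05% + 1.92 × 6.49% = 17.5108%
α = realised − required = 11.8935% − 17.5108% = -5.62%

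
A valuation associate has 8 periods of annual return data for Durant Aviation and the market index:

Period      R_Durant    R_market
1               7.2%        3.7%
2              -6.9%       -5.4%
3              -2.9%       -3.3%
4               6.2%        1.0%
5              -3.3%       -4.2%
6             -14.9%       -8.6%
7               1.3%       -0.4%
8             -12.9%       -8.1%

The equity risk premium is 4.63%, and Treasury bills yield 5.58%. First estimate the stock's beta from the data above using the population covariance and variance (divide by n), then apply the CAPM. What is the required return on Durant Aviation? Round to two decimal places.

14.09%

Mean R_i = (7.2 − 6.9 − 2.9 + 6.2 − 3.3 − 14.9 + 1.3 − 12.9) / 8 = -3.2750%
Mean R_m = (3.7 − 5.4 − 3.3 + 1.0 − 4.2 − 8.6 − 0.4 − 8.1) / 8 = -3.1625%
Σ(R_i − R̄_i)(R_m − R̄_m) = 242.7825  ⇒  Cov = 242.7825 / 8 = 30.3478
Σ(R_m − R̄_m)² = 132.0988  ⇒  Var(R_m) = 132.0988 / 8 = 16.5124
β = Cov / Var(R_m) = 30.3478 / 16.5124 = 1.8379
E(R) = R_f + β × MRP = 5.58% + 1.8379 × 4.63% = 14.09%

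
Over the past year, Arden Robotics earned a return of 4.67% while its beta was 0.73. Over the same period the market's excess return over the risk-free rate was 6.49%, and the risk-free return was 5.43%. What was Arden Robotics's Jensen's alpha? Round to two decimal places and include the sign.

-5.50%

CAPM benchmark = R_f + β(R_m − R_f) = 5.43% + 0.73 × 6.49% = 10.1677%
α = actual − benchmark = 4.67% − 10.1677% = -5.50%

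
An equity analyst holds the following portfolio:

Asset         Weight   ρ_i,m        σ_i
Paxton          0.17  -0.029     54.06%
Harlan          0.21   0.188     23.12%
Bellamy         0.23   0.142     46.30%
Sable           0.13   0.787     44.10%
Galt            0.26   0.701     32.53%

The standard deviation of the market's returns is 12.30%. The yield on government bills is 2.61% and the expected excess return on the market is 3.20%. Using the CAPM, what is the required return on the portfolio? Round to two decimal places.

5.89%

β_Paxton = -0.029 × 54.06% / 12.30% = -0.1275
β_Harlan = 0.188 × 23.12% / 12.30% = 0.3534
β_Bellamy = 0.142 × 46.30% / 12.30% = 0.5345
β_Sable = 0.787 × 44.10% / 12.30% = 2.8217
β_Galt = 0.701 × 32.53% / 12.30% = 1.8539
β_P = Σ w_i β_i = 0.17×-0.1275 + 0.21×0.3534 + 0.23×0.5345 + 0.13×2.8217 + 0.26×1.8539 = 1.0243
E(R_P) = R_f + β_P × MRP = 2.61% + 1.0243 × 3.20% = 5.89%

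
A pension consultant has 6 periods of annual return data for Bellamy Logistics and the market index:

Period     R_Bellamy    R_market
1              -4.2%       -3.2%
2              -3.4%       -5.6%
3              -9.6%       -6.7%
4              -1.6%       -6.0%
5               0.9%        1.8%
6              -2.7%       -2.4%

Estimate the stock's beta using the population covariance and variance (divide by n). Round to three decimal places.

Mean R_i = (-4.2 − 3.4 − 9.6 − 1.6 + 0.9 − 2.7) / 6 = -3.4333%
Mean R_m = (-3.2 − 5.6 − 6.7 − 6.0 + 1.8 − 2.4) / 6 = -3.6833%
Σ(R_i − R̄_i)(R_m − R̄_m) = 38.6233  ⇒  Cov = 38.6233 / 6 = 6.4372
Σ(R_m − R̄_m)² = 50.0883  ⇒  Var(R_m) = 50.0883 / 6 = 8.3481
β = Cov / Var(R_m) = 6.4372 / 8.3481 = 0.7711

0.771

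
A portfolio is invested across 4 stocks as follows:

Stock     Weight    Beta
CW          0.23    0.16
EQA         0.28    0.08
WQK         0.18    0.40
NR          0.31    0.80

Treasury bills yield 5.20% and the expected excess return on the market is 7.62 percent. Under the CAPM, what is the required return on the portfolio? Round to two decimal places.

8.09%

β_P = Σ w_i β_i = 0.23×0.16 + 0.28×0.08 + 0.18×0.40 + 0.31×0.80 = 0.3792
E(R_P) = R_f + β_P × MRP = 5.20% + 0.3792 × 7.62% = 8.09%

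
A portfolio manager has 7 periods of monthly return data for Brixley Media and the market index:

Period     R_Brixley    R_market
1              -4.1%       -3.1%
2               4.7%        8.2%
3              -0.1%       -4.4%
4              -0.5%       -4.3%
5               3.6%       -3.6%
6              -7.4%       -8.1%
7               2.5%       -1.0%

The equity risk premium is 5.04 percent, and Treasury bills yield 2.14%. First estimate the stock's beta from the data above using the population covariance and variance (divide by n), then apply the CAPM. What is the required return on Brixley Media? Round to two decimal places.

Mean R_i = (-4.1 + 4.7 − 0.1 − 0.5 + 3.6 − 7.4 + 2.5) / 7 = -0.1857%
Mean R_m = (-3.1 + 8.2 − 4.4 − 4.3 − 3.6 − 8.1 − 1.0) / 7 = -2.3286%
Σ(R_i − R̄_i)(R_m − R̄_m) = 95.2929  ⇒  Cov = 95.2929 / 7 = 13.6133
Σ(R_m − R̄_m)² = 156.3143  ⇒  Var(R_m) = 156.3143 / 7 = 22.3306
β = Cov / Var(R_m) = 13.6133 / 22.3306 = 0.6096
E(R) = R_f + β × MRP = 2.14% + 0.6096 × 5.04% = 5.21%

5.21%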